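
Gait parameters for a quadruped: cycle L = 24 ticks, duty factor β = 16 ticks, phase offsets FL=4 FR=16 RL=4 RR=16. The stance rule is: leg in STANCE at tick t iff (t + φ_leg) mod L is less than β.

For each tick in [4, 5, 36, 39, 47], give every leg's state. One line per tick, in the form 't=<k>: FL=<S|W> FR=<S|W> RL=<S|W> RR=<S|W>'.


t=4: phase=(8,20,8,20) vs β=16 → FL=S FR=W RL=S RR=W
t=5: phase=(9,21,9,21) vs β=16 → FL=S FR=W RL=S RR=W
t=36: phase=(16,4,16,4) vs β=16 → FL=W FR=S RL=W RR=S
t=39: phase=(19,7,19,7) vs β=16 → FL=W FR=S RL=W RR=S
t=47: phase=(3,15,3,15) vs β=16 → FL=S FR=S RL=S RR=S

t=4: FL=S FR=W RL=S RR=W
t=5: FL=S FR=W RL=S RR=W
t=36: FL=W FR=S RL=W RR=S
t=39: FL=W FR=S RL=W RR=S
t=47: FL=S FR=S RL=S RR=S


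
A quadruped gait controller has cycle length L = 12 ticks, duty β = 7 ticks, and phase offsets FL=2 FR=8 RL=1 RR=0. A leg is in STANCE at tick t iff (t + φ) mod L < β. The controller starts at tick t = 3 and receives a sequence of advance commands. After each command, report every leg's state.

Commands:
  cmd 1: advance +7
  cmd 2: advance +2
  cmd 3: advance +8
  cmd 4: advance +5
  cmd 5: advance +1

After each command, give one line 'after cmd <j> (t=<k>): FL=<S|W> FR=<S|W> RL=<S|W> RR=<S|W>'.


start t=3: FL=S FR=W RL=S RR=S
cmd 1: advance +7 → t=10, phase=(0,6,11,10) → FL=S FR=S RL=W RR=W
cmd 2: advance +2 → t=12, phase=(2,8,1,0) → FL=S FR=W RL=S RR=S
cmd 3: advance +8 → t=20, phase=(10,4,9,8) → FL=W FR=S RL=W RR=W
cmd 4: advance +5 → t=25, phase=(3,9,2,1) → FL=S FR=W RL=S RR=S
cmd 5: advance +1 → t=26, phase=(4,10,3,2) → FL=S FR=W RL=S RR=S

after cmd 1 (t=10): FL=S FR=S RL=W RR=W
after cmd 2 (t=12): FL=S FR=W RL=S RR=S
after cmd 3 (t=20): FL=W FR=S RL=W RR=W
after cmd 4 (t=25): FL=S FR=W RL=S RR=S
after cmd 5 (t=26): FL=S FR=W RL=S RR=S


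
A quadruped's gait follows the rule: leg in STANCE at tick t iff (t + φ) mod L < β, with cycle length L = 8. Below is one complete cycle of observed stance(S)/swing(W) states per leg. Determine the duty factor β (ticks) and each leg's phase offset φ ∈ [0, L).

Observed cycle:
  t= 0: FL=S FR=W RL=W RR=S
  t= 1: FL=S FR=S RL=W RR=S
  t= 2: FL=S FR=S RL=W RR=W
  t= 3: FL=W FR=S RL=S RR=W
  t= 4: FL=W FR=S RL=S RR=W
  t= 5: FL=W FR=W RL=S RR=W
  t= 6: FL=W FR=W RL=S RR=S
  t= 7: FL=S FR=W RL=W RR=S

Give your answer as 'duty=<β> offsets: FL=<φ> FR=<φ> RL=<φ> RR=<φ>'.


duty β = stance ticks per leg = 4
FL: stance ticks = 4; W→S at t=7 → φ=1
FR: stance ticks = 4; W→S at t=1 → φ=7
RL: stance ticks = 4; W→S at t=3 → φ=5
RR: stance ticks = 4; W→S at t=6 → φ=2

duty=4 offsets: FL=1 FR=7 RL=5 RR=2


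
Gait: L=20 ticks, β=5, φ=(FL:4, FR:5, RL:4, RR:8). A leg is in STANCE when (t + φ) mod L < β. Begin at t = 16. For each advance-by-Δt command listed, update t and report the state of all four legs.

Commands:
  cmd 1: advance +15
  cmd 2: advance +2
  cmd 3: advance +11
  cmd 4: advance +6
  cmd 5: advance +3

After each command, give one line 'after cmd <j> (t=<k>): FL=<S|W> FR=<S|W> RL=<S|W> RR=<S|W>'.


start t=16: FL=S FR=S RL=S RR=S
cmd 1: advance +15 → t=31, phase=(15,16,15,19) → FL=W FR=W RL=W RR=W
cmd 2: advance +2 → t=33, phase=(17,18,17,1) → FL=W FR=W RL=W RR=S
cmd 3: advance +11 → t=44, phase=(8,9,8,12) → FL=W FR=W RL=W RR=W
cmd 4: advance +6 → t=50, phase=(14,15,14,18) → FL=W FR=W RL=W RR=W
cmd 5: advance +3 → t=53, phase=(17,18,17,1) → FL=W FR=W RL=W RR=S

after cmd 1 (t=31): FL=W FR=W RL=W RR=W
after cmd 2 (t=33): FL=W FR=W RL=W RR=S
after cmd 3 (t=44): FL=W FR=W RL=W RR=W
after cmd 4 (t=50): FL=W FR=W RL=W RR=W
after cmd 5 (t=53): FL=W FR=W RL=W RR=S


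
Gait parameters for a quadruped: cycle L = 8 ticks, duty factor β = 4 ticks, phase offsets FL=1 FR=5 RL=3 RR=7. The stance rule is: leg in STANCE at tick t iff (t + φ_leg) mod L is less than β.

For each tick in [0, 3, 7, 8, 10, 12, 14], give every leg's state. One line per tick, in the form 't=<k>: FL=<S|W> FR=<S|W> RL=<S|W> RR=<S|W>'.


t=0: phase=(1,5,3,7) vs β=4 → FL=S FR=W RL=S RR=W
t=3: phase=(4,0,6,2) vs β=4 → FL=W FR=S RL=W RR=S
t=7: phase=(0,4,2,6) vs β=4 → FL=S FR=W RL=S RR=W
t=8: phase=(1,5,3,7) vs β=4 → FL=S FR=W RL=S RR=W
t=10: phase=(3,7,5,1) vs β=4 → FL=S FR=W RL=W RR=S
t=12: phase=(5,1,7,3) vs β=4 → FL=W FR=S RL=W RR=S
t=14: phase=(7,3,1,5) vs β=4 → FL=W FR=S RL=S RR=W

t=0: FL=S FR=W RL=S RR=W
t=3: FL=W FR=S RL=W RR=S
t=7: FL=S FR=W RL=S RR=W
t=8: FL=S FR=W RL=S RR=W
t=10: FL=S FR=W RL=W RR=S
t=12: FL=W FR=S RL=W RR=S
t=14: FL=W FR=S RL=S RR=W


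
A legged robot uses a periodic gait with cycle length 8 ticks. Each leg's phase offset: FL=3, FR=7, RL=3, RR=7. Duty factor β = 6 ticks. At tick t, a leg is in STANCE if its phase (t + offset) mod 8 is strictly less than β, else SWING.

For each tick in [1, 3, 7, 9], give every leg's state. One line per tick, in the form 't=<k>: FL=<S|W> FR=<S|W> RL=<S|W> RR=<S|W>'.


t=1: FL=S FR=S RL=S RR=S
t=3: FL=W FR=S RL=W RR=S
t=7: FL=S FR=W RL=S RR=W
t=9: FL=S FR=S RL=S RR=S

t=1: phase=(4,0,4,0) vs β=6 → FL=S FR=S RL=S RR=S
t=3: phase=(6,2,6,2) vs β=6 → FL=W FR=S RL=W RR=S
t=7: phase=(2,6,2,6) vs β=6 → FL=S FR=W RL=S RR=W
t=9: phase=(4,0,4,0) vs β=6 → FL=S FR=S RL=S RR=S


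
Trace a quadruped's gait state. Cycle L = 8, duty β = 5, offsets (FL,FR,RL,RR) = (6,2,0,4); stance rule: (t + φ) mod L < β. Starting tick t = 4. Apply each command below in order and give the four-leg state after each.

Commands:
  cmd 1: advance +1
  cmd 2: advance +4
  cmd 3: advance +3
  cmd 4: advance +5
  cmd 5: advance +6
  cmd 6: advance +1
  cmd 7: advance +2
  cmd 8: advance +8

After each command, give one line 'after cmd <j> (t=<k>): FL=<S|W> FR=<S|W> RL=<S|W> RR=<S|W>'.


start t=4: FL=S FR=W RL=S RR=S
cmd 1: advance +1 → t=5, phase=(3,7,5,1) → FL=S FR=W RL=W RR=S
cmd 2: advance +4 → t=9, phase=(7,3,1,5) → FL=W FR=S RL=S RR=W
cmd 3: advance +3 → t=12, phase=(2,6,4,0) → FL=S FR=W RL=S RR=S
cmd 4: advance +5 → t=17, phase=(7,3,1,5) → FL=W FR=S RL=S RR=W
cmd 5: advance +6 → t=23, phase=(5,1,7,3) → FL=W FR=S RL=W RR=S
cmd 6: advance +1 → t=24, phase=(6,2,0,4) → FL=W FR=S RL=S RR=S
cmd 7: advance +2 → t=26, phase=(0,4,2,6) → FL=S FR=S RL=S RR=W
cmd 8: advance +8 → t=34, phase=(0,4,2,6) → FL=S FR=S RL=S RR=W

after cmd 1 (t=5): FL=S FR=W RL=W RR=S
after cmd 2 (t=9): FL=W FR=S RL=S RR=W
after cmd 3 (t=12): FL=S FR=W RL=S RR=S
after cmd 4 (t=17): FL=W FR=S RL=S RR=W
after cmd 5 (t=23): FL=W FR=S RL=W RR=S
after cmd 6 (t=24): FL=W FR=S RL=S RR=S
after cmd 7 (t=26): FL=S FR=S RL=S RR=W
after cmd 8 (t=34): FL=S FR=S RL=S RR=W


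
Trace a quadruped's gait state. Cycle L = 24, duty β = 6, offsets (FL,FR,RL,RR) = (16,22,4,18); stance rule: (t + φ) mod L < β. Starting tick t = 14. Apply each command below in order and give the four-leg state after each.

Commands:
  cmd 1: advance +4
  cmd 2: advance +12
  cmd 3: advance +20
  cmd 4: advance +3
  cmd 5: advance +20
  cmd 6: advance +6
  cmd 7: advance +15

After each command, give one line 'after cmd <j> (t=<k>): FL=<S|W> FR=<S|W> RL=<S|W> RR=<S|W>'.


after cmd 1 (t=18): FL=W FR=W RL=W RR=W
after cmd 2 (t=30): FL=W FR=S RL=W RR=S
after cmd 3 (t=50): FL=W FR=S RL=W RR=W
after cmd 4 (t=53): FL=W FR=S RL=W RR=W
after cmd 5 (t=73): FL=W FR=W RL=S RR=W
after cmd 6 (t=79): FL=W FR=S RL=W RR=S
after cmd 7 (t=94): FL=W FR=W RL=S RR=W

start t=14: FL=W FR=W RL=W RR=W
cmd 1: advance +4 → t=18, phase=(10,16,22,12) → FL=W FR=W RL=W RR=W
cmd 2: advance +12 → t=30, phase=(22,4,10,0) → FL=W FR=S RL=W RR=S
cmd 3: advance +20 → t=50, phase=(18,0,6,20) → FL=W FR=S RL=W RR=W
cmd 4: advance +3 → t=53, phase=(21,3,9,23) → FL=W FR=S RL=W RR=W
cmd 5: advance +20 → t=73, phase=(17,23,5,19) → FL=W FR=W RL=S RR=W
cmd 6: advance +6 → t=79, phase=(23,5,11,1) → FL=W FR=S RL=W RR=S
cmd 7: advance +15 → t=94, phase=(14,20,2,16) → FL=W FR=W RL=S RR=W


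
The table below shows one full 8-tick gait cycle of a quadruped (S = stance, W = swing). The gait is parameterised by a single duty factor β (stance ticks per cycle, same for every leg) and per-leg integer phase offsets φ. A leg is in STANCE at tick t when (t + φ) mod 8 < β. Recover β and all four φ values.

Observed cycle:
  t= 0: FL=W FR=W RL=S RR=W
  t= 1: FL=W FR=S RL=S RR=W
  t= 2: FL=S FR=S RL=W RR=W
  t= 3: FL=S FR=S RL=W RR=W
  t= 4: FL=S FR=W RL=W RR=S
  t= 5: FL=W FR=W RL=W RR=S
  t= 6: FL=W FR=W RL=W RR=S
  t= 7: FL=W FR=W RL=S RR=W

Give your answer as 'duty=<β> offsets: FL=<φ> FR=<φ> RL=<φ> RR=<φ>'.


duty β = stance ticks per leg = 3
FL: stance ticks = 3; W→S at t=2 → φ=6
FR: stance ticks = 3; W→S at t=1 → φ=7
RL: stance ticks = 3; W→S at t=7 → φ=1
RR: stance ticks = 3; W→S at t=4 → φ=4

duty=3 offsets: FL=6 FR=7 RL=1 RR=4


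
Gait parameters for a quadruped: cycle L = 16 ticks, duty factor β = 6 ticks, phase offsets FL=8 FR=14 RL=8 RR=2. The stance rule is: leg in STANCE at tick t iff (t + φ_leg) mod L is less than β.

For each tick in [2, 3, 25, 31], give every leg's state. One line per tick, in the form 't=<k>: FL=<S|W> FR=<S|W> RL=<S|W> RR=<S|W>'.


t=2: FL=W FR=S RL=W RR=S
t=3: FL=W FR=S RL=W RR=S
t=25: FL=S FR=W RL=S RR=W
t=31: FL=W FR=W RL=W RR=S

t=2: phase=(10,0,10,4) vs β=6 → FL=W FR=S RL=W RR=S
t=3: phase=(11,1,11,5) vs β=6 → FL=W FR=S RL=W RR=S
t=25: phase=(1,7,1,11) vs β=6 → FL=S FR=W RL=S RR=W
t=31: phase=(7,13,7,1) vs β=6 → FL=W FR=W RL=W RR=S


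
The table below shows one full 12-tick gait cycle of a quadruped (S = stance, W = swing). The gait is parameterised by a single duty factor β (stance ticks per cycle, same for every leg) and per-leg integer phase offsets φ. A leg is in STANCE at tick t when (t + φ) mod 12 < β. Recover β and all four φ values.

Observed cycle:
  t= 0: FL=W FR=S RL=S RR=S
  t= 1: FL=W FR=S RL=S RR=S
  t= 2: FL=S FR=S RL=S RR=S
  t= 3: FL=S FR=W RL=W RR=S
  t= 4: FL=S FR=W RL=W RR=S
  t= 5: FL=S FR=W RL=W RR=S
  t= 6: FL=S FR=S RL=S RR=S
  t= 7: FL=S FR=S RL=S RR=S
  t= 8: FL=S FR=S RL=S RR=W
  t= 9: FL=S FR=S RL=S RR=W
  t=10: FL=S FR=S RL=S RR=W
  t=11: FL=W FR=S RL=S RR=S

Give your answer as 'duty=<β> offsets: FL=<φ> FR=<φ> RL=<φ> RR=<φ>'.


duty β = stance ticks per leg = 9
FL: stance ticks = 9; W→S at t=2 → φ=10
FR: stance ticks = 9; W→S at t=6 → φ=6
RL: stance ticks = 9; W→S at t=6 → φ=6
RR: stance ticks = 9; W→S at t=11 → φ=1

duty=9 offsets: FL=10 FR=6 RL=6 RR=1


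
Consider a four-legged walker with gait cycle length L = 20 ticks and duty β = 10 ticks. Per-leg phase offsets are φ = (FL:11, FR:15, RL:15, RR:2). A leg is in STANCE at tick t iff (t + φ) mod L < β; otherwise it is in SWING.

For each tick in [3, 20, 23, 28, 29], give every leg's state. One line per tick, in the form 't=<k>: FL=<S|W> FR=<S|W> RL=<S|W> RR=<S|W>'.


t=3: FL=W FR=W RL=W RR=S
t=20: FL=W FR=W RL=W RR=S
t=23: FL=W FR=W RL=W RR=S
t=28: FL=W FR=S RL=S RR=W
t=29: FL=S FR=S RL=S RR=W

t=3: phase=(14,18,18,5) vs β=10 → FL=W FR=W RL=W RR=S
t=20: phase=(11,15,15,2) vs β=10 → FL=W FR=W RL=W RR=S
t=23: phase=(14,18,18,5) vs β=10 → FL=W FR=W RL=W RR=S
t=28: phase=(19,3,3,10) vs β=10 → FL=W FR=S RL=S RR=W
t=29: phase=(0,4,4,11) vs β=10 → FL=S FR=S RL=S RR=W


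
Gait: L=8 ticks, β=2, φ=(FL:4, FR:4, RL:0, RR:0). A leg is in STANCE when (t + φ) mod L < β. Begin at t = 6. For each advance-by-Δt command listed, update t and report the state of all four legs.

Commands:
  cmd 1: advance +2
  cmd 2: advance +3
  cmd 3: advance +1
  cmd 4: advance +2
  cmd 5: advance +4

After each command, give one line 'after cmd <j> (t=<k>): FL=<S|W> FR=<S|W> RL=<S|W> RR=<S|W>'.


start t=6: FL=W FR=W RL=W RR=W
cmd 1: advance +2 → t=8, phase=(4,4,0,0) → FL=W FR=W RL=S RR=S
cmd 2: advance +3 → t=11, phase=(7,7,3,3) → FL=W FR=W RL=W RR=W
cmd 3: advance +1 → t=12, phase=(0,0,4,4) → FL=S FR=S RL=W RR=W
cmd 4: advance +2 → t=14, phase=(2,2,6,6) → FL=W FR=W RL=W RR=W
cmd 5: advance +4 → t=18, phase=(6,6,2,2) → FL=W FR=W RL=W RR=W

after cmd 1 (t=8): FL=W FR=W RL=S RR=S
after cmd 2 (t=11): FL=W FR=W RL=W RR=W
after cmd 3 (t=12): FL=S FR=S RL=W RR=W
after cmd 4 (t=14): FL=W FR=W RL=W RR=W
after cmd 5 (t=18): FL=W FR=W RL=W RR=W


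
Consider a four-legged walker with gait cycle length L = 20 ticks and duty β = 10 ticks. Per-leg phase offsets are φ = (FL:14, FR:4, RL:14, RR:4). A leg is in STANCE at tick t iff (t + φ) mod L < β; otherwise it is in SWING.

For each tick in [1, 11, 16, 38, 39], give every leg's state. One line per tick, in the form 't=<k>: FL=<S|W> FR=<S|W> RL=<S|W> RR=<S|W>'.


t=1: FL=W FR=S RL=W RR=S
t=11: FL=S FR=W RL=S RR=W
t=16: FL=W FR=S RL=W RR=S
t=38: FL=W FR=S RL=W RR=S
t=39: FL=W FR=S RL=W RR=S

t=1: phase=(15,5,15,5) vs β=10 → FL=W FR=S RL=W RR=S
t=11: phase=(5,15,5,15) vs β=10 → FL=S FR=W RL=S RR=W
t=16: phase=(10,0,10,0) vs β=10 → FL=W FR=S RL=W RR=S
t=38: phase=(12,2,12,2) vs β=10 → FL=W FR=S RL=W RR=S
t=39: phase=(13,3,13,3) vs β=10 → FL=W FR=S RL=W RR=S


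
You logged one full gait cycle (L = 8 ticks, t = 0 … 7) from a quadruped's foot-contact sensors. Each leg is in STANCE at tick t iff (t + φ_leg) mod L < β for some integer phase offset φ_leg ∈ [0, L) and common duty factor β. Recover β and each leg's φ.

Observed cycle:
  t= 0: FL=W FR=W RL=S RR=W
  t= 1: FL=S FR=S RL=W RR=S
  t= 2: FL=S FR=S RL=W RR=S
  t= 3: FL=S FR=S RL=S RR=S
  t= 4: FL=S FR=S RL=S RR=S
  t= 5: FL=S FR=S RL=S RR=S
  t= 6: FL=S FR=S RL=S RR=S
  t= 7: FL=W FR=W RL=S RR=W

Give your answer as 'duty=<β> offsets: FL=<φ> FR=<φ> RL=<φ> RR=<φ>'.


duty=6 offsets: FL=7 FR=7 RL=5 RR=7

duty β = stance ticks per leg = 6
FL: stance ticks = 6; W→S at t=1 → φ=7
FR: stance ticks = 6; W→S at t=1 → φ=7
RL: stance ticks = 6; W→S at t=3 → φ=5
RR: stance ticks = 6; W→S at t=1 → φ=7


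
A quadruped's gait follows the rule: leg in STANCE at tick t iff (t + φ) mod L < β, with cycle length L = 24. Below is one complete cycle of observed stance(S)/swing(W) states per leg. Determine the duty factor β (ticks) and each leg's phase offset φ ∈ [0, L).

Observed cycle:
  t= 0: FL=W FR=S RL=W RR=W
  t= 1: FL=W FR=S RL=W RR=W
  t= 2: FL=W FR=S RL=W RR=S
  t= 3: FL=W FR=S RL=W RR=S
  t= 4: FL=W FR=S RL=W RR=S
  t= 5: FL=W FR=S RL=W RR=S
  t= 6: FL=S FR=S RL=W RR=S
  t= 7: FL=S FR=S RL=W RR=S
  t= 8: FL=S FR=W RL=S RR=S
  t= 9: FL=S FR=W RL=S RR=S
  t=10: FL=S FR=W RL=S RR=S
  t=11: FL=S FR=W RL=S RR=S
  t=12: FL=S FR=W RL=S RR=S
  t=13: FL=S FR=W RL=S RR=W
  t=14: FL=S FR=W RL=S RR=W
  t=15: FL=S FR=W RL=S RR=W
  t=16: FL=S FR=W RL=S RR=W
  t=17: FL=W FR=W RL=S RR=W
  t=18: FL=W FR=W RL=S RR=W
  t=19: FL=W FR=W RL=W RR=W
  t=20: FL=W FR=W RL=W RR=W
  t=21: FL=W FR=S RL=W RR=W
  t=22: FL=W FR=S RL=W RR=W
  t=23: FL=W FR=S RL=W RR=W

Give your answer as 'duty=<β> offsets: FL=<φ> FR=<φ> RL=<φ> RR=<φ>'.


duty=11 offsets: FL=18 FR=3 RL=16 RR=22

duty β = stance ticks per leg = 11
FL: stance ticks = 11; W→S at t=6 → φ=18
FR: stance ticks = 11; W→S at t=21 → φ=3
RL: stance ticks = 11; W→S at t=8 → φ=16
RR: stance ticks = 11; W→S at t=2 → φ=22


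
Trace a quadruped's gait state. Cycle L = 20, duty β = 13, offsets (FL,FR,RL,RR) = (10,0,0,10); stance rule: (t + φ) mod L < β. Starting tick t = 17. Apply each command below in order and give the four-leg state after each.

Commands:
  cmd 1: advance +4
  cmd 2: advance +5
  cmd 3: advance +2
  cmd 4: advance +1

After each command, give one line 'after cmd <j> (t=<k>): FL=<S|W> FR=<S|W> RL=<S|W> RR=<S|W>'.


start t=17: FL=S FR=W RL=W RR=S
cmd 1: advance +4 → t=21, phase=(11,1,1,11) → FL=S FR=S RL=S RR=S
cmd 2: advance +5 → t=26, phase=(16,6,6,16) → FL=W FR=S RL=S RR=W
cmd 3: advance +2 → t=28, phase=(18,8,8,18) → FL=W FR=S RL=S RR=W
cmd 4: advance +1 → t=29, phase=(19,9,9,19) → FL=W FR=S RL=S RR=W

after cmd 1 (t=21): FL=S FR=S RL=S RR=S
after cmd 2 (t=26): FL=W FR=S RL=S RR=W
after cmd 3 (t=28): FL=W FR=S RL=S RR=W
after cmd 4 (t=29): FL=W FR=S RL=S RR=W


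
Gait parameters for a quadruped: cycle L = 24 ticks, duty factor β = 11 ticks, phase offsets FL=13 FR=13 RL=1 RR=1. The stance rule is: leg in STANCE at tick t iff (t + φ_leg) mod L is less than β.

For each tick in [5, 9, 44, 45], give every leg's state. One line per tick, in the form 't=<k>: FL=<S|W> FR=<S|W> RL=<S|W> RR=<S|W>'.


t=5: FL=W FR=W RL=S RR=S
t=9: FL=W FR=W RL=S RR=S
t=44: FL=S FR=S RL=W RR=W
t=45: FL=S FR=S RL=W RR=W

t=5: phase=(18,18,6,6) vs β=11 → FL=W FR=W RL=S RR=S
t=9: phase=(22,22,10,10) vs β=11 → FL=W FR=W RL=S RR=S
t=44: phase=(9,9,21,21) vs β=11 → FL=S FR=S RL=W RR=W
t=45: phase=(10,10,22,22) vs β=11 → FL=S FR=S RL=W RR=W


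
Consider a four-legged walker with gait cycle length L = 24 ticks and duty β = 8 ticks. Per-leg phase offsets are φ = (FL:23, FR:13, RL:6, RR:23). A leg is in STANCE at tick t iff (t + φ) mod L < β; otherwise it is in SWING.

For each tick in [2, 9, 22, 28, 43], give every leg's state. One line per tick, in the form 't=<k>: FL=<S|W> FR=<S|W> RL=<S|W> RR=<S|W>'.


t=2: FL=S FR=W RL=W RR=S
t=9: FL=W FR=W RL=W RR=W
t=22: FL=W FR=W RL=S RR=W
t=28: FL=S FR=W RL=W RR=S
t=43: FL=W FR=W RL=S RR=W

t=2: phase=(1,15,8,1) vs β=8 → FL=S FR=W RL=W RR=S
t=9: phase=(8,22,15,8) vs β=8 → FL=W FR=W RL=W RR=W
t=22: phase=(21,11,4,21) vs β=8 → FL=W FR=W RL=S RR=W
t=28: phase=(3,17,10,3) vs β=8 → FL=S FR=W RL=W RR=S
t=43: phase=(18,8,1,18) vs β=8 → FL=W FR=W RL=S RR=W


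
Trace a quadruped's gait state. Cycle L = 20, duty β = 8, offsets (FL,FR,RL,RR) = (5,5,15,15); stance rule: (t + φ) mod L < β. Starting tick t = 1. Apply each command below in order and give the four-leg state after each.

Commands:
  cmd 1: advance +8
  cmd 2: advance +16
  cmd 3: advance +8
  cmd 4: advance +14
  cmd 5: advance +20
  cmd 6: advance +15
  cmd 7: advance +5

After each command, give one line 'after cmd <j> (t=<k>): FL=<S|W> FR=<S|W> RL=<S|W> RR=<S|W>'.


start t=1: FL=S FR=S RL=W RR=W
cmd 1: advance +8 → t=9, phase=(14,14,4,4) → FL=W FR=W RL=S RR=S
cmd 2: advance +16 → t=25, phase=(10,10,0,0) → FL=W FR=W RL=S RR=S
cmd 3: advance +8 → t=33, phase=(18,18,8,8) → FL=W FR=W RL=W RR=W
cmd 4: advance +14 → t=47, phase=(12,12,2,2) → FL=W FR=W RL=S RR=S
cmd 5: advance +20 → t=67, phase=(12,12,2,2) → FL=W FR=W RL=S RR=S
cmd 6: advance +15 → t=82, phase=(7,7,17,17) → FL=S FR=S RL=W RR=W
cmd 7: advance +5 → t=87, phase=(12,12,2,2) → FL=W FR=W RL=S RR=S

after cmd 1 (t=9): FL=W FR=W RL=S RR=S
after cmd 2 (t=25): FL=W FR=W RL=S RR=S
after cmd 3 (t=33): FL=W FR=W RL=W RR=W
after cmd 4 (t=47): FL=W FR=W RL=S RR=S
after cmd 5 (t=67): FL=W FR=W RL=S RR=S
after cmd 6 (t=82): FL=S FR=S RL=W RR=W
after cmd 7 (t=87): FL=W FR=W RL=S RR=S


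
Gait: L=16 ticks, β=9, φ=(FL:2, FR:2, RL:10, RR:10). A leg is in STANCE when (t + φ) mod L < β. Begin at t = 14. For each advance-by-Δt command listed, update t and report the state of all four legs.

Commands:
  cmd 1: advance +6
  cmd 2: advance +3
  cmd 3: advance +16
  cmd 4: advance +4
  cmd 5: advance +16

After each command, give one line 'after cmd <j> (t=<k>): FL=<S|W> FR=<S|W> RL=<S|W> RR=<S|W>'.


start t=14: FL=S FR=S RL=S RR=S
cmd 1: advance +6 → t=20, phase=(6,6,14,14) → FL=S FR=S RL=W RR=W
cmd 2: advance +3 → t=23, phase=(9,9,1,1) → FL=W FR=W RL=S RR=S
cmd 3: advance +16 → t=39, phase=(9,9,1,1) → FL=W FR=W RL=S RR=S
cmd 4: advance +4 → t=43, phase=(13,13,5,5) → FL=W FR=W RL=S RR=S
cmd 5: advance +16 → t=59, phase=(13,13,5,5) → FL=W FR=W RL=S RR=S

after cmd 1 (t=20): FL=S FR=S RL=W RR=W
after cmd 2 (t=23): FL=W FR=W RL=S RR=S
after cmd 3 (t=39): FL=W FR=W RL=S RR=S
after cmd 4 (t=43): FL=W FR=W RL=S RR=S
after cmd 5 (t=59): FL=W FR=W RL=S RR=S


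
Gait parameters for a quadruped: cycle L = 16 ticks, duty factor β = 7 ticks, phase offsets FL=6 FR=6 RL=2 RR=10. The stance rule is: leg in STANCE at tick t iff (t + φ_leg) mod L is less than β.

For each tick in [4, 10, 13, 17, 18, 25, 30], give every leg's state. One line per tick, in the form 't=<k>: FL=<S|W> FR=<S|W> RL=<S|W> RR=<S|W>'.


t=4: FL=W FR=W RL=S RR=W
t=10: FL=S FR=S RL=W RR=S
t=13: FL=S FR=S RL=W RR=W
t=17: FL=W FR=W RL=S RR=W
t=18: FL=W FR=W RL=S RR=W
t=25: FL=W FR=W RL=W RR=S
t=30: FL=S FR=S RL=S RR=W

t=4: phase=(10,10,6,14) vs β=7 → FL=W FR=W RL=S RR=W
t=10: phase=(0,0,12,4) vs β=7 → FL=S FR=S RL=W RR=S
t=13: phase=(3,3,15,7) vs β=7 → FL=S FR=S RL=W RR=W
t=17: phase=(7,7,3,11) vs β=7 → FL=W FR=W RL=S RR=W
t=18: phase=(8,8,4,12) vs β=7 → FL=W FR=W RL=S RR=W
t=25: phase=(15,15,11,3) vs β=7 → FL=W FR=W RL=W RR=S
t=30: phase=(4,4,0,8) vs β=7 → FL=S FR=S RL=S RR=W


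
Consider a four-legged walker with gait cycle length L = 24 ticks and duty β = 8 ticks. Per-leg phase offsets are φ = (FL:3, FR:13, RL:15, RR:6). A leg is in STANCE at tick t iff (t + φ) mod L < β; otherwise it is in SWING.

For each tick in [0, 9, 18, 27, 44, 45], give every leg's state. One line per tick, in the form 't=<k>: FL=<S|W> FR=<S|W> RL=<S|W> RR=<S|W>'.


t=0: phase=(3,13,15,6) vs β=8 → FL=S FR=W RL=W RR=S
t=9: phase=(12,22,0,15) vs β=8 → FL=W FR=W RL=S RR=W
t=18: phase=(21,7,9,0) vs β=8 → FL=W FR=S RL=W RR=S
t=27: phase=(6,16,18,9) vs β=8 → FL=S FR=W RL=W RR=W
t=44: phase=(23,9,11,2) vs β=8 → FL=W FR=W RL=W RR=S
t=45: phase=(0,10,12,3) vs β=8 → FL=S FR=W RL=W RR=S

t=0: FL=S FR=W RL=W RR=S
t=9: FL=W FR=W RL=S RR=W
t=18: FL=W FR=S RL=W RR=S
t=27: FL=S FR=W RL=W RR=W
t=44: FL=W FR=W RL=W RR=S
t=45: FL=S FR=W RL=W RR=S


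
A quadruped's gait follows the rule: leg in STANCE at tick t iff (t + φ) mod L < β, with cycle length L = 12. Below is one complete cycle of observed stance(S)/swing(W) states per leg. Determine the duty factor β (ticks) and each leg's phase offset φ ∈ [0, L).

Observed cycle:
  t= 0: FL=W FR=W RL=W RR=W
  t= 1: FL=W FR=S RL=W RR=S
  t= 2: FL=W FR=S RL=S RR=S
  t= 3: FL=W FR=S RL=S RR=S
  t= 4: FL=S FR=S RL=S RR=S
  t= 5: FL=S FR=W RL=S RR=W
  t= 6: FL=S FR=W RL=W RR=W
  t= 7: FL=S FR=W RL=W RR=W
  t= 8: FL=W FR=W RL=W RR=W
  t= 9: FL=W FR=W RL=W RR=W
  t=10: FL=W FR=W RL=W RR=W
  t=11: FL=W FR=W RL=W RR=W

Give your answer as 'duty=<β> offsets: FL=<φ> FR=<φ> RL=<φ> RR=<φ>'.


duty β = stance ticks per leg = 4
FL: stance ticks = 4; W→S at t=4 → φ=8
FR: stance ticks = 4; W→S at t=1 → φ=11
RL: stance ticks = 4; W→S at t=2 → φ=10
RR: stance ticks = 4; W→S at t=1 → φ=11

duty=4 offsets: FL=8 FR=11 RL=10 RR=11


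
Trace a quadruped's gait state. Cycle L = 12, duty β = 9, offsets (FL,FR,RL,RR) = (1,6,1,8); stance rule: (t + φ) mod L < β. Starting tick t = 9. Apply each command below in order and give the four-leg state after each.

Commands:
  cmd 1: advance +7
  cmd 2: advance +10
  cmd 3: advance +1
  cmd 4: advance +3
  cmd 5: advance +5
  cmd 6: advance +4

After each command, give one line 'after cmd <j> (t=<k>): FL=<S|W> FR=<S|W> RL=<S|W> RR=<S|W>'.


after cmd 1 (t=16): FL=S FR=W RL=S RR=S
after cmd 2 (t=26): FL=S FR=S RL=S RR=W
after cmd 3 (t=27): FL=S FR=W RL=S RR=W
after cmd 4 (t=30): FL=S FR=S RL=S RR=S
after cmd 5 (t=35): FL=S FR=S RL=S RR=S
after cmd 6 (t=39): FL=S FR=W RL=S RR=W

start t=9: FL=W FR=S RL=W RR=S
cmd 1: advance +7 → t=16, phase=(5,10,5,0) → FL=S FR=W RL=S RR=S
cmd 2: advance +10 → t=26, phase=(3,8,3,10) → FL=S FR=S RL=S RR=W
cmd 3: advance +1 → t=27, phase=(4,9,4,11) → FL=S FR=W RL=S RR=W
cmd 4: advance +3 → t=30, phase=(7,0,7,2) → FL=S FR=S RL=S RR=S
cmd 5: advance +5 → t=35, phase=(0,5,0,7) → FL=S FR=S RL=S RR=S
cmd 6: advance +4 → t=39, phase=(4,9,4,11) → FL=S FR=W RL=S RR=W


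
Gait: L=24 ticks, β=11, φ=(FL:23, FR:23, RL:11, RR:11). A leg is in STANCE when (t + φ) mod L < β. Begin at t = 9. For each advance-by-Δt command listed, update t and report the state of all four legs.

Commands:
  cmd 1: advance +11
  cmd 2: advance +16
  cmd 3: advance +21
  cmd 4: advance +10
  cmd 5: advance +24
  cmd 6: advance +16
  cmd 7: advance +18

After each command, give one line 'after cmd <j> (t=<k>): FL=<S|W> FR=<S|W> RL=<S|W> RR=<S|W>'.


after cmd 1 (t=20): FL=W FR=W RL=S RR=S
after cmd 2 (t=36): FL=W FR=W RL=W RR=W
after cmd 3 (t=57): FL=S FR=S RL=W RR=W
after cmd 4 (t=67): FL=W FR=W RL=S RR=S
after cmd 5 (t=91): FL=W FR=W RL=S RR=S
after cmd 6 (t=107): FL=S FR=S RL=W RR=W
after cmd 7 (t=125): FL=S FR=S RL=W RR=W

start t=9: FL=S FR=S RL=W RR=W
cmd 1: advance +11 → t=20, phase=(19,19,7,7) → FL=W FR=W RL=S RR=S
cmd 2: advance +16 → t=36, phase=(11,11,23,23) → FL=W FR=W RL=W RR=W
cmd 3: advance +21 → t=57, phase=(8,8,20,20) → FL=S FR=S RL=W RR=W
cmd 4: advance +10 → t=67, phase=(18,18,6,6) → FL=W FR=W RL=S RR=S
cmd 5: advance +24 → t=91, phase=(18,18,6,6) → FL=W FR=W RL=S RR=S
cmd 6: advance +16 → t=107, phase=(10,10,22,22) → FL=S FR=S RL=W RR=W
cmd 7: advance +18 → t=125, phase=(4,4,16,16) → FL=S FR=S RL=W RR=W


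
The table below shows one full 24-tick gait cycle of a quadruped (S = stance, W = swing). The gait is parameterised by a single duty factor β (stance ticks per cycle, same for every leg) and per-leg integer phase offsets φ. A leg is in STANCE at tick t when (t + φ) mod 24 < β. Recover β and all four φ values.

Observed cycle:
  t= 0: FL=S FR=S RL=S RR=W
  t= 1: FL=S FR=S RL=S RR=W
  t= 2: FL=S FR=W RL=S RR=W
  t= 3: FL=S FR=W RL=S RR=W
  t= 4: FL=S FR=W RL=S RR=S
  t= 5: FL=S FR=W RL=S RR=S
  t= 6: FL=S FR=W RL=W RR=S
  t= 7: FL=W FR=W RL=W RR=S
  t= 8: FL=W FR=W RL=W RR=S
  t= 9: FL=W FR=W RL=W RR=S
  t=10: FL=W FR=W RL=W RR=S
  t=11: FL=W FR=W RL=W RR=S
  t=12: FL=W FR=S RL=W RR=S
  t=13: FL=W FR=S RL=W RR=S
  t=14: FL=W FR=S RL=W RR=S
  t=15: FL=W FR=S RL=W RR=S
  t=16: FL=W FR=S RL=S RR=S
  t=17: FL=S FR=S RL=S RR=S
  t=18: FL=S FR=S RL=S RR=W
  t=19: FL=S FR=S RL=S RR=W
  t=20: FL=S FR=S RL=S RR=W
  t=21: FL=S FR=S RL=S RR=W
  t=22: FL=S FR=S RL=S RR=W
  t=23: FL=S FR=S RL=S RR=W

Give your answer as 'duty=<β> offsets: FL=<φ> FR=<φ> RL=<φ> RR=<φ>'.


duty=14 offsets: FL=7 FR=12 RL=8 RR=20

duty β = stance ticks per leg = 14
FL: stance ticks = 14; W→S at t=17 → φ=7
FR: stance ticks = 14; W→S at t=12 → φ=12
RL: stance ticks = 14; W→S at t=16 → φ=8
RR: stance ticks = 14; W→S at t=4 → φ=20


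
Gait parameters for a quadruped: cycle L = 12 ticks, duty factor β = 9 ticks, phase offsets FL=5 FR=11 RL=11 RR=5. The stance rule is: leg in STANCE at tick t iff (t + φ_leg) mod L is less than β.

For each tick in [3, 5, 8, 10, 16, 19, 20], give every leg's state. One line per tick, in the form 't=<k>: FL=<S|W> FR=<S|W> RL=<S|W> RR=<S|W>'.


t=3: FL=S FR=S RL=S RR=S
t=5: FL=W FR=S RL=S RR=W
t=8: FL=S FR=S RL=S RR=S
t=10: FL=S FR=W RL=W RR=S
t=16: FL=W FR=S RL=S RR=W
t=19: FL=S FR=S RL=S RR=S
t=20: FL=S FR=S RL=S RR=S

t=3: phase=(8,2,2,8) vs β=9 → FL=S FR=S RL=S RR=S
t=5: phase=(10,4,4,10) vs β=9 → FL=W FR=S RL=S RR=W
t=8: phase=(1,7,7,1) vs β=9 → FL=S FR=S RL=S RR=S
t=10: phase=(3,9,9,3) vs β=9 → FL=S FR=W RL=W RR=S
t=16: phase=(9,3,3,9) vs β=9 → FL=W FR=S RL=S RR=W
t=19: phase=(0,6,6,0) vs β=9 → FL=S FR=S RL=S RR=S
t=20: phase=(1,7,7,1) vs β=9 → FL=S FR=S RL=S RR=S


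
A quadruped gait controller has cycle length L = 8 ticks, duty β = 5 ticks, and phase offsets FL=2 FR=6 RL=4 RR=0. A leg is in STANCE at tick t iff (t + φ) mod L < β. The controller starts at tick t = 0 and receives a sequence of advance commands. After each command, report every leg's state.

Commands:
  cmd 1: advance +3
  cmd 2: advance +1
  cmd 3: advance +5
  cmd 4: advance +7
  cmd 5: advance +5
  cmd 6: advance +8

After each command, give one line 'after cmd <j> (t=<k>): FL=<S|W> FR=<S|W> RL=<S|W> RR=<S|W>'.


after cmd 1 (t=3): FL=W FR=S RL=W RR=S
after cmd 2 (t=4): FL=W FR=S RL=S RR=S
after cmd 3 (t=9): FL=S FR=W RL=W RR=S
after cmd 4 (t=16): FL=S FR=W RL=S RR=S
after cmd 5 (t=21): FL=W FR=S RL=S RR=W
after cmd 6 (t=29): FL=W FR=S RL=S RR=W

start t=0: FL=S FR=W RL=S RR=S
cmd 1: advance +3 → t=3, phase=(5,1,7,3) → FL=W FR=S RL=W RR=S
cmd 2: advance +1 → t=4, phase=(6,2,0,4) → FL=W FR=S RL=S RR=S
cmd 3: advance +5 → t=9, phase=(3,7,5,1) → FL=S FR=W RL=W RR=S
cmd 4: advance +7 → t=16, phase=(2,6,4,0) → FL=S FR=W RL=S RR=S
cmd 5: advance +5 → t=21, phase=(7,3,1,5) → FL=W FR=S RL=S RR=W
cmd 6: advance +8 → t=29, phase=(7,3,1,5) → FL=W FR=S RL=S RR=W


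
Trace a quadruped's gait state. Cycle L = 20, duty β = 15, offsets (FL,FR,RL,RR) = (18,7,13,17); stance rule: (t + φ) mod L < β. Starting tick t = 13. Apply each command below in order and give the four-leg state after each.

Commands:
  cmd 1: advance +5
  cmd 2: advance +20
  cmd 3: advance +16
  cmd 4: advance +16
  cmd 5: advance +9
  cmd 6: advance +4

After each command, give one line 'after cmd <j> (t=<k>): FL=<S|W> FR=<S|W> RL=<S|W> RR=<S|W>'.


start t=13: FL=S FR=S RL=S RR=S
cmd 1: advance +5 → t=18, phase=(16,5,11,15) → FL=W FR=S RL=S RR=W
cmd 2: advance +20 → t=38, phase=(16,5,11,15) → FL=W FR=S RL=S RR=W
cmd 3: advance +16 → t=54, phase=(12,1,7,11) → FL=S FR=S RL=S RR=S
cmd 4: advance +16 → t=70, phase=(8,17,3,7) → FL=S FR=W RL=S RR=S
cmd 5: advance +9 → t=79, phase=(17,6,12,16) → FL=W FR=S RL=S RR=W
cmd 6: advance +4 → t=83, phase=(1,10,16,0) → FL=S FR=S RL=W RR=S

after cmd 1 (t=18): FL=W FR=S RL=S RR=W
after cmd 2 (t=38): FL=W FR=S RL=S RR=W
after cmd 3 (t=54): FL=S FR=S RL=S RR=S
after cmd 4 (t=70): FL=S FR=W RL=S RR=S
after cmd 5 (t=79): FL=W FR=S RL=S RR=W
after cmd 6 (t=83): FL=S FR=S RL=W RR=S


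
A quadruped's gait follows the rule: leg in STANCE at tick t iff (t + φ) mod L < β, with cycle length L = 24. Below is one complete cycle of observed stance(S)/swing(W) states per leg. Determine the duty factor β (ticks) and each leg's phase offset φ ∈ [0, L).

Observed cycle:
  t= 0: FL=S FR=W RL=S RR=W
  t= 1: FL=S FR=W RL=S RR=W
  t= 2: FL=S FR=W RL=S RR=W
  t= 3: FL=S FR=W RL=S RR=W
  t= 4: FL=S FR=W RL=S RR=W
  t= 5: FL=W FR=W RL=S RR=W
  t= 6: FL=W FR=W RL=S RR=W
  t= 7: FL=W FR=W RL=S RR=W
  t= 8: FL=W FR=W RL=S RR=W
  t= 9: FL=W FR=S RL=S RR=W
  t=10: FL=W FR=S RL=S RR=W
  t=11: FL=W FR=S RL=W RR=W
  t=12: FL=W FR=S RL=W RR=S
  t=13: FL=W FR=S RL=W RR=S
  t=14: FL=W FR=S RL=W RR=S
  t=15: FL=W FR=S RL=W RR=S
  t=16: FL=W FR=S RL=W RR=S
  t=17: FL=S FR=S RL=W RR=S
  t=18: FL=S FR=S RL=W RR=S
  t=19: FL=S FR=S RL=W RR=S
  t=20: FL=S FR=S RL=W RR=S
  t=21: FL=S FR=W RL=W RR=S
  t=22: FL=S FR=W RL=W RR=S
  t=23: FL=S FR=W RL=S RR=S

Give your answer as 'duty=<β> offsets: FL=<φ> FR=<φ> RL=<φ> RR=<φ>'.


duty β = stance ticks per leg = 12
FL: stance ticks = 12; W→S at t=17 → φ=7
FR: stance ticks = 12; W→S at t=9 → φ=15
RL: stance ticks = 12; W→S at t=23 → φ=1
RR: stance ticks = 12; W→S at t=12 → φ=12

duty=12 offsets: FL=7 FR=15 RL=1 RR=12


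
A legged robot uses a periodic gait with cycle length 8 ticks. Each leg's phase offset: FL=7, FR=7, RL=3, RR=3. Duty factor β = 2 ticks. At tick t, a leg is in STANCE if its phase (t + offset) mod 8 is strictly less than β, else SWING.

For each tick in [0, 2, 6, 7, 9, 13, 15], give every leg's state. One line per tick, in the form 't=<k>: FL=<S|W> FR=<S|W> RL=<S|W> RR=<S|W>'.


t=0: phase=(7,7,3,3) vs β=2 → FL=W FR=W RL=W RR=W
t=2: phase=(1,1,5,5) vs β=2 → FL=S FR=S RL=W RR=W
t=6: phase=(5,5,1,1) vs β=2 → FL=W FR=W RL=S RR=S
t=7: phase=(6,6,2,2) vs β=2 → FL=W FR=W RL=W RR=W
t=9: phase=(0,0,4,4) vs β=2 → FL=S FR=S RL=W RR=W
t=13: phase=(4,4,0,0) vs β=2 → FL=W FR=W RL=S RR=S
t=15: phase=(6,6,2,2) vs β=2 → FL=W FR=W RL=W RR=W

t=0: FL=W FR=W RL=W RR=W
t=2: FL=S FR=S RL=W RR=W
t=6: FL=W FR=W RL=S RR=S
t=7: FL=W FR=W RL=W RR=W
t=9: FL=S FR=S RL=W RR=W
t=13: FL=W FR=W RL=S RR=S
t=15: FL=W FR=W RL=W RR=W


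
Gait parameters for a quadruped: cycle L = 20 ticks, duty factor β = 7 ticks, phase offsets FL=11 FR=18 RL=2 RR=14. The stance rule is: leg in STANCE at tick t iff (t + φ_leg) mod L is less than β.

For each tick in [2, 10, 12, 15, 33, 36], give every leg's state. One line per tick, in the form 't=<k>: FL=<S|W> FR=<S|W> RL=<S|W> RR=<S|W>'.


t=2: phase=(13,0,4,16) vs β=7 → FL=W FR=S RL=S RR=W
t=10: phase=(1,8,12,4) vs β=7 → FL=S FR=W RL=W RR=S
t=12: phase=(3,10,14,6) vs β=7 → FL=S FR=W RL=W RR=S
t=15: phase=(6,13,17,9) vs β=7 → FL=S FR=W RL=W RR=W
t=33: phase=(4,11,15,7) vs β=7 → FL=S FR=W RL=W RR=W
t=36: phase=(7,14,18,10) vs β=7 → FL=W FR=W RL=W RR=W

t=2: FL=W FR=S RL=S RR=W
t=10: FL=S FR=W RL=W RR=S
t=12: FL=S FR=W RL=W RR=S
t=15: FL=S FR=W RL=W RR=W
t=33: FL=S FR=W RL=W RR=W
t=36: FL=W FR=W RL=W RR=W


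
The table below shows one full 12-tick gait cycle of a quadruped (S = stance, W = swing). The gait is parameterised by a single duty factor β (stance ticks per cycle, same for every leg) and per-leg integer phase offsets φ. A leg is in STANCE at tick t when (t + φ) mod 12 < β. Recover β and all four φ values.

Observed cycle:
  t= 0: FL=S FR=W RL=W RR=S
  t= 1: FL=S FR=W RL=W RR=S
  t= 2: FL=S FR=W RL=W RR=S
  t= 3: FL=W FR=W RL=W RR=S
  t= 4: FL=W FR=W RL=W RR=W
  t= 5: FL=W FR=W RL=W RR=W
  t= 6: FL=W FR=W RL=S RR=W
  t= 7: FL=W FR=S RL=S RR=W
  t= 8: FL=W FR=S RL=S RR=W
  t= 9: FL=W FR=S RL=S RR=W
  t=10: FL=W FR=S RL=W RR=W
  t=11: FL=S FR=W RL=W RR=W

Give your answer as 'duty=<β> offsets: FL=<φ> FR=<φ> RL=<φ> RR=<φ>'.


duty β = stance ticks per leg = 4
FL: stance ticks = 4; W→S at t=11 → φ=1
FR: stance ticks = 4; W→S at t=7 → φ=5
RL: stance ticks = 4; W→S at t=6 → φ=6
RR: stance ticks = 4; W→S at t=0 → φ=0

duty=4 offsets: FL=1 FR=5 RL=6 RR=0


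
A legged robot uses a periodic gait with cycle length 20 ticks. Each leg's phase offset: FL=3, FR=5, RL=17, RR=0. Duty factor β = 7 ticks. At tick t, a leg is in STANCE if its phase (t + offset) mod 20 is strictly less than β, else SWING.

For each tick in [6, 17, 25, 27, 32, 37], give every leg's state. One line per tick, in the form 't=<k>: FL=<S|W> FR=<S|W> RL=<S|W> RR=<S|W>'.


t=6: FL=W FR=W RL=S RR=S
t=17: FL=S FR=S RL=W RR=W
t=25: FL=W FR=W RL=S RR=S
t=27: FL=W FR=W RL=S RR=W
t=32: FL=W FR=W RL=W RR=W
t=37: FL=S FR=S RL=W RR=W

t=6: phase=(9,11,3,6) vs β=7 → FL=W FR=W RL=S RR=S
t=17: phase=(0,2,14,17) vs β=7 → FL=S FR=S RL=W RR=W
t=25: phase=(8,10,2,5) vs β=7 → FL=W FR=W RL=S RR=S
t=27: phase=(10,12,4,7) vs β=7 → FL=W FR=W RL=S RR=W
t=32: phase=(15,17,9,12) vs β=7 → FL=W FR=W RL=W RR=W
t=37: phase=(0,2,14,17) vs β=7 → FL=S FR=S RL=W RR=W


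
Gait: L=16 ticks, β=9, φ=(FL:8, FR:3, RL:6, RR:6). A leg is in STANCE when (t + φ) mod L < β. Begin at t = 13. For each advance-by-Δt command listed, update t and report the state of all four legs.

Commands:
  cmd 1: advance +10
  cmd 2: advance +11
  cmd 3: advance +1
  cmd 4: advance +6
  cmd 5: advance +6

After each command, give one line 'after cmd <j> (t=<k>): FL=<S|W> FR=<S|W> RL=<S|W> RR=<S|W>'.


after cmd 1 (t=23): FL=W FR=W RL=W RR=W
after cmd 2 (t=34): FL=W FR=S RL=S RR=S
after cmd 3 (t=35): FL=W FR=S RL=W RR=W
after cmd 4 (t=41): FL=S FR=W RL=W RR=W
after cmd 5 (t=47): FL=S FR=S RL=S RR=S

start t=13: FL=S FR=S RL=S RR=S
cmd 1: advance +10 → t=23, phase=(15,10,13,13) → FL=W FR=W RL=W RR=W
cmd 2: advance +11 → t=34, phase=(10,5,8,8) → FL=W FR=S RL=S RR=S
cmd 3: advance +1 → t=35, phase=(11,6,9,9) → FL=W FR=S RL=W RR=W
cmd 4: advance +6 → t=41, phase=(1,12,15,15) → FL=S FR=W RL=W RR=W
cmd 5: advance +6 → t=47, phase=(7,2,5,5) → FL=S FR=S RL=S RR=S


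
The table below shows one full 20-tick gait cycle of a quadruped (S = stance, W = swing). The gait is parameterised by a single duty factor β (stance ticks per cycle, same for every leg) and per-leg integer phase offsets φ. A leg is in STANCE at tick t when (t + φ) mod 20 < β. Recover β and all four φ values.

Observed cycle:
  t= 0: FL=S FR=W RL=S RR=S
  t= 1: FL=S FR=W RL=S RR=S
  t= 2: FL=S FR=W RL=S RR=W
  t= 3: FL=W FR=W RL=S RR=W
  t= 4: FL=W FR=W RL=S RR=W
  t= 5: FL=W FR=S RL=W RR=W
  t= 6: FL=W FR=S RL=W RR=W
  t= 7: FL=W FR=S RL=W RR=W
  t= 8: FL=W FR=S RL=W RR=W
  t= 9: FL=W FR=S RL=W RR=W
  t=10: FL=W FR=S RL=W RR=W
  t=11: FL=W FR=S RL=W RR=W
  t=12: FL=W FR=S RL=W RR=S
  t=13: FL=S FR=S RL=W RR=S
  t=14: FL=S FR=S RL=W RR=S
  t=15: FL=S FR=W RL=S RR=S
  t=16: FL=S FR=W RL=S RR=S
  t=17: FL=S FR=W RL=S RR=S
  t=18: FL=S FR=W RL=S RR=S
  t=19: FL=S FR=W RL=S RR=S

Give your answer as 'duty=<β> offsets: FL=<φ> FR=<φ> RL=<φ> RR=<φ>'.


duty=10 offsets: FL=7 FR=15 RL=5 RR=8

duty β = stance ticks per leg = 10
FL: stance ticks = 10; W→S at t=13 → φ=7
FR: stance ticks = 10; W→S at t=5 → φ=15
RL: stance ticks = 10; W→S at t=15 → φ=5
RR: stance ticks = 10; W→S at t=12 → φ=8


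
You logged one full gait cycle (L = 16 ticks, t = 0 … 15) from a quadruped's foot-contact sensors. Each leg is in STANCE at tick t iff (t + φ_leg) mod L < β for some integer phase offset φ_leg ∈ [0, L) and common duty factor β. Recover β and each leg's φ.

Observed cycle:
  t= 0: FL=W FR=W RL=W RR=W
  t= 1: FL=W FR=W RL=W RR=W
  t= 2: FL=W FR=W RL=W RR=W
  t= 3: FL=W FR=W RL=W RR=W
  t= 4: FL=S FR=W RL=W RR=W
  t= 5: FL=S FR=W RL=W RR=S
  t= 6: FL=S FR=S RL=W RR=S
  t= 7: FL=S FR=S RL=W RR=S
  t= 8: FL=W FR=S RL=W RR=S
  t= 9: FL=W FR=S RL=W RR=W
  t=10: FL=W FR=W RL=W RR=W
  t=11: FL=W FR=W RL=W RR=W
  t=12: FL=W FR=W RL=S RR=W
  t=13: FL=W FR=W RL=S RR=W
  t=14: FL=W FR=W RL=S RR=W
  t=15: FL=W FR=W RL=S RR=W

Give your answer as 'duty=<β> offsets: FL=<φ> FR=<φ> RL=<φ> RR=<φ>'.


duty=4 offsets: FL=12 FR=10 RL=4 RR=11

duty β = stance ticks per leg = 4
FL: stance ticks = 4; W→S at t=4 → φ=12
FR: stance ticks = 4; W→S at t=6 → φ=10
RL: stance ticks = 4; W→S at t=12 → φ=4
RR: stance ticks = 4; W→S at t=5 → φ=11


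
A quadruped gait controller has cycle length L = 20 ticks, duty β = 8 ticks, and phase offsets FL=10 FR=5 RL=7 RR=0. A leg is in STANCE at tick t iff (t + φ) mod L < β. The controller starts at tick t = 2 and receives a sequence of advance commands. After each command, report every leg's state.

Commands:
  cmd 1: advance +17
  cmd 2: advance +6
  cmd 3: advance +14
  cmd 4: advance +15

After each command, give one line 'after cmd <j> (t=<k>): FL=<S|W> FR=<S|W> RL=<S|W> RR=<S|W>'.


start t=2: FL=W FR=S RL=W RR=S
cmd 1: advance +17 → t=19, phase=(9,4,6,19) → FL=W FR=S RL=S RR=W
cmd 2: advance +6 → t=25, phase=(15,10,12,5) → FL=W FR=W RL=W RR=S
cmd 3: advance +14 → t=39, phase=(9,4,6,19) → FL=W FR=S RL=S RR=W
cmd 4: advance +15 → t=54, phase=(4,19,1,14) → FL=S FR=W RL=S RR=W

after cmd 1 (t=19): FL=W FR=S RL=S RR=W
after cmd 2 (t=25): FL=W FR=W RL=W RR=S
after cmd 3 (t=39): FL=W FR=S RL=S RR=W
after cmd 4 (t=54): FL=S FR=W RL=S RR=W


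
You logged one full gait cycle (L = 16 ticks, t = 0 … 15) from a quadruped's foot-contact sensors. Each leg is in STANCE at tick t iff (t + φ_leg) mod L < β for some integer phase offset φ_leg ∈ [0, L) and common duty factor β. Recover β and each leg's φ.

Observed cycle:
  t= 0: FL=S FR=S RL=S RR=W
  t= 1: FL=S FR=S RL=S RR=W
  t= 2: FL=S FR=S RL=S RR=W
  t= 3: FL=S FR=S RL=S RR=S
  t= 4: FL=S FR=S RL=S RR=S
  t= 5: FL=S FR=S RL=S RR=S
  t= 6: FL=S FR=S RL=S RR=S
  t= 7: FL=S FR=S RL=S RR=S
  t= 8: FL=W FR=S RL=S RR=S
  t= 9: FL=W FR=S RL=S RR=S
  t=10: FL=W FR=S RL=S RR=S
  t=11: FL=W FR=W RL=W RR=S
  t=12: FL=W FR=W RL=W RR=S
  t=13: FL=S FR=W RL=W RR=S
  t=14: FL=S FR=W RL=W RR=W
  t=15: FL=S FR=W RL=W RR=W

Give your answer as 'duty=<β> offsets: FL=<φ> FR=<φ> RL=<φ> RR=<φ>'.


duty β = stance ticks per leg = 11
FL: stance ticks = 11; W→S at t=13 → φ=3
FR: stance ticks = 11; W→S at t=0 → φ=0
RL: stance ticks = 11; W→S at t=0 → φ=0
RR: stance ticks = 11; W→S at t=3 → φ=13

duty=11 offsets: FL=3 FR=0 RL=0 RR=13


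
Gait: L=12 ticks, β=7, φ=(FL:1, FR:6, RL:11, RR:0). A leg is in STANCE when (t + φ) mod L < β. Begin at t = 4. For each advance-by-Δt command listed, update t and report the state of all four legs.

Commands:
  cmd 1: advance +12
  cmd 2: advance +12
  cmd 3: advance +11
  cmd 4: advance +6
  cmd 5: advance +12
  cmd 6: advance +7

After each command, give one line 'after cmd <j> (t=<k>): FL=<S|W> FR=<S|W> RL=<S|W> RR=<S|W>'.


after cmd 1 (t=16): FL=S FR=W RL=S RR=S
after cmd 2 (t=28): FL=S FR=W RL=S RR=S
after cmd 3 (t=39): FL=S FR=W RL=S RR=S
after cmd 4 (t=45): FL=W FR=S RL=W RR=W
after cmd 5 (t=57): FL=W FR=S RL=W RR=W
after cmd 6 (t=64): FL=S FR=W RL=S RR=S

start t=4: FL=S FR=W RL=S RR=S
cmd 1: advance +12 → t=16, phase=(5,10,3,4) → FL=S FR=W RL=S RR=S
cmd 2: advance +12 → t=28, phase=(5,10,3,4) → FL=S FR=W RL=S RR=S
cmd 3: advance +11 → t=39, phase=(4,9,2,3) → FL=S FR=W RL=S RR=S
cmd 4: advance +6 → t=45, phase=(10,3,8,9) → FL=W FR=S RL=W RR=W
cmd 5: advance +12 → t=57, phase=(10,3,8,9) → FL=W FR=S RL=W RR=W
cmd 6: advance +7 → t=64, phase=(5,10,3,4) → FL=S FR=W RL=S RR=S
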